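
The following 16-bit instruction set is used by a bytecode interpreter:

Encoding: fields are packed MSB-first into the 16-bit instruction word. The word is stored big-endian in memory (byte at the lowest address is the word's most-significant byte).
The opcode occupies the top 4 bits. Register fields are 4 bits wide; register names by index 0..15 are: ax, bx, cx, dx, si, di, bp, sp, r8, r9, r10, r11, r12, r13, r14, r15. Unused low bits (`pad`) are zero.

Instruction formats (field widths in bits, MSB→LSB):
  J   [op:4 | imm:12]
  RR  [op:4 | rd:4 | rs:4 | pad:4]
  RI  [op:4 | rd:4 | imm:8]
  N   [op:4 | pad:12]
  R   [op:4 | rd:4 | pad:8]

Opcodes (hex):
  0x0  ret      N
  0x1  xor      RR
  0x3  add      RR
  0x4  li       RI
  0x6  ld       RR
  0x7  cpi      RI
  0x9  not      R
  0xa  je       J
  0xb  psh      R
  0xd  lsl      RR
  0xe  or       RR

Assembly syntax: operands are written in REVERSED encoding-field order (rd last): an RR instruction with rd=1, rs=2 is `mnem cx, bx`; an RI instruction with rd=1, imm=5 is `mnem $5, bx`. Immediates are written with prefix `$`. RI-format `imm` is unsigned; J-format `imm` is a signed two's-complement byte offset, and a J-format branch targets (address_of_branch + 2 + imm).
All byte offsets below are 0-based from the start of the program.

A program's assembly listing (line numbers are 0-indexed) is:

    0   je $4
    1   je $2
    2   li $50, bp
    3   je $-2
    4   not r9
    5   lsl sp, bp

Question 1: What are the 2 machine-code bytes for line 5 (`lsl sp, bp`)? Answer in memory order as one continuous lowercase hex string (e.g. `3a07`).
5. lsl fields op=0xd:4|rd=6:4|rs=7:4|pad=0:4 → word d670h → d6 70

d670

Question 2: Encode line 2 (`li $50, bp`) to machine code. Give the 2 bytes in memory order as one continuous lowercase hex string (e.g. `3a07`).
4632

L2: li op=0x4:4|rd=6:4|imm=50:8 ⇒ 0x4632 ⇒ big 46 32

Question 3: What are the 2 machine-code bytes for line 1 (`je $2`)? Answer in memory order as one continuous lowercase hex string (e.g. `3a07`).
line 1 (je): pack op=0xa:4|imm=2:12 = 0xa002; big→ a0 02

a002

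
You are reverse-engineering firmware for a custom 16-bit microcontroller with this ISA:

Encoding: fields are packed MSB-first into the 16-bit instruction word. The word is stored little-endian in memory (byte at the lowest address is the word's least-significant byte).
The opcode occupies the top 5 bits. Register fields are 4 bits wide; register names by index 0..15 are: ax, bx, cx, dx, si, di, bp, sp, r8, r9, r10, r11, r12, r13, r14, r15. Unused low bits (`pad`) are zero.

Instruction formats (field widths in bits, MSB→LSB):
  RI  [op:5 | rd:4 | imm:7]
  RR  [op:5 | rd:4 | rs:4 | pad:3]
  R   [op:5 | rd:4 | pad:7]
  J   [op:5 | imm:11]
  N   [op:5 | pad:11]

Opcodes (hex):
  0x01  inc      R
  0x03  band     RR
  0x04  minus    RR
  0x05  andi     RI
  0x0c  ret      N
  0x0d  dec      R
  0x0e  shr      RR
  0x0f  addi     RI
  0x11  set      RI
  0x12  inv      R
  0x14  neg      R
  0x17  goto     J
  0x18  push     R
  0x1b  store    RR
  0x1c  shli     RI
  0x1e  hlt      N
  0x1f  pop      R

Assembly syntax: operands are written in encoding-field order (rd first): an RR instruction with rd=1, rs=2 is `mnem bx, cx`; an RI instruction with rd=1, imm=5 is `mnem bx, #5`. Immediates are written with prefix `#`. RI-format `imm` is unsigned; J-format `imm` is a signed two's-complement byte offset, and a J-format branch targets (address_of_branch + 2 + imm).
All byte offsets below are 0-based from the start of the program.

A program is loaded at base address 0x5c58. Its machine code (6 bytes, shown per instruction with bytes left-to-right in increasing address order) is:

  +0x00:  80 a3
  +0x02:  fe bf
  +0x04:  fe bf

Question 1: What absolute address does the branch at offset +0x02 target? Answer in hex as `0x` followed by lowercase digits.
0x5c5a

[02] fe bf → 0xbffe
  opcode bits[15:11]=0x17: goto/J
  imm: (w>>0)&0x7ff=0x7fe (s11→-2) → #-2
  target = base 0x5c58 + off 0x02 + 2 + imm -2 = 0x5c5a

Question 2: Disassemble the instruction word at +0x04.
goto #-2

[04] fe bf → 0xbffe
  op=0xbffe>>11=0x17 ⇒ goto (J)
  imm@[10:0]=0x7fe (s11→-2) ⇒ #-2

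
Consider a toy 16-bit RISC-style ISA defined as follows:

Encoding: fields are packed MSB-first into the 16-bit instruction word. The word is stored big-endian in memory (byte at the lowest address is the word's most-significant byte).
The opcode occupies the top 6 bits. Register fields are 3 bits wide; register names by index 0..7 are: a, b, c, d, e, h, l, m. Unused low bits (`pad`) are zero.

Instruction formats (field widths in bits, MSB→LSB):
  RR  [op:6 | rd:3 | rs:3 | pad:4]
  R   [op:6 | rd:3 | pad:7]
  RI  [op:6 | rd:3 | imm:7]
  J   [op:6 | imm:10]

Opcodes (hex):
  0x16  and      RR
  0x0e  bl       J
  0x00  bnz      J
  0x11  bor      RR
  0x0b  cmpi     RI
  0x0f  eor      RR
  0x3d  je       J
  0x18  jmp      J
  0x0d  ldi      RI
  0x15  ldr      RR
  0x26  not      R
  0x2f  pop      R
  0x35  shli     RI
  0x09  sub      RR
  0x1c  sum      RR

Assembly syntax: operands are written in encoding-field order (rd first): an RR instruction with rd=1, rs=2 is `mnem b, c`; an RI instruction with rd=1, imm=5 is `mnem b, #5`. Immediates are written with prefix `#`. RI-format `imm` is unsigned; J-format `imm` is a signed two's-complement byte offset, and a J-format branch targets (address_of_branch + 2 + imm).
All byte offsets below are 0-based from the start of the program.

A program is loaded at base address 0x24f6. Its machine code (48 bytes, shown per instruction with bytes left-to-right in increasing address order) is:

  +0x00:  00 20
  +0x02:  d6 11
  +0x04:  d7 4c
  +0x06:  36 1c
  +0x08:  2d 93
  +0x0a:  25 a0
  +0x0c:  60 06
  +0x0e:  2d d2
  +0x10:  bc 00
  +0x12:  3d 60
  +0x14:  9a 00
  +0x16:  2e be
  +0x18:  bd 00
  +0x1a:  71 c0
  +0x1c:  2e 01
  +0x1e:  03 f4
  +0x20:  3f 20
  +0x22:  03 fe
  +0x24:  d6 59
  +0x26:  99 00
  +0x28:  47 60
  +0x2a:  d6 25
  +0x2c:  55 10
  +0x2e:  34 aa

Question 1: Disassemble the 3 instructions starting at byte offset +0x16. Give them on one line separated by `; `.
cmpi h, #62; pop c; sum d, e

[16] 2e be → 0x2ebe
  opcode bits[15:10]=0xb: cmpi/RI
  rd: (w>>7)&0x7=0x5 → h
  imm: (w>>0)&0x7f=0x3e → #62
[18] bd 00 → 0xbd00
  opcode bits[15:10]=0x2f: pop/R
  rd: (w>>7)&0x7=0x2 → c
[1a] 71 c0 → 0x71c0
  opcode bits[15:10]=0x1c: sum/RR
  rd: (w>>7)&0x7=0x3 → d
  rs: (w>>4)&0x7=0x4 → e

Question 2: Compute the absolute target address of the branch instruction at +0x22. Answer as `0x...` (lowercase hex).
@+22  big-endian(03 fe) = 0x03fe
  top 6b → 0x0 → bnz [J]
  imm@[9:0]=0x3fe (s10→-2) ⇒ #-2
  target = base 0x24f6 + off 0x22 + 2 + imm -2 = 0x2518

0x2518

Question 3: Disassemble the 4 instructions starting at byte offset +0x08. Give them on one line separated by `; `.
cmpi d, #19; sub d, c; jmp #6; cmpi d, #82

off 0x08: read 2d 93 as big → 0x2d93
  top 6b → 0xb → cmpi [RI]
  rd@[9:7]=0x3 ⇒ d
  imm@[6:0]=0x13 ⇒ #19
off 0x0a: read 25 a0 as big → 0x25a0
  top 6b → 0x9 → sub [RR]
  rd@[9:7]=0x3 ⇒ d
  rs@[6:4]=0x2 ⇒ c
off 0x0c: read 60 06 as big → 0x6006
  top 6b → 0x18 → jmp [J]
  imm@[9:0]=0x6 ⇒ #6
off 0x0e: read 2d d2 as big → 0x2dd2
  top 6b → 0xb → cmpi [RI]
  rd@[9:7]=0x3 ⇒ d
  imm@[6:0]=0x52 ⇒ #82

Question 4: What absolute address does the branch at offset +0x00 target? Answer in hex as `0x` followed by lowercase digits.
0x2518

[00] 00 20 → 0x0020
  op=0x0020>>10=0x0 ⇒ bnz (J)
  [9:0] imm=32 = #32
  target = base 0x24f6 + off 0x00 + 2 + imm 32 = 0x2518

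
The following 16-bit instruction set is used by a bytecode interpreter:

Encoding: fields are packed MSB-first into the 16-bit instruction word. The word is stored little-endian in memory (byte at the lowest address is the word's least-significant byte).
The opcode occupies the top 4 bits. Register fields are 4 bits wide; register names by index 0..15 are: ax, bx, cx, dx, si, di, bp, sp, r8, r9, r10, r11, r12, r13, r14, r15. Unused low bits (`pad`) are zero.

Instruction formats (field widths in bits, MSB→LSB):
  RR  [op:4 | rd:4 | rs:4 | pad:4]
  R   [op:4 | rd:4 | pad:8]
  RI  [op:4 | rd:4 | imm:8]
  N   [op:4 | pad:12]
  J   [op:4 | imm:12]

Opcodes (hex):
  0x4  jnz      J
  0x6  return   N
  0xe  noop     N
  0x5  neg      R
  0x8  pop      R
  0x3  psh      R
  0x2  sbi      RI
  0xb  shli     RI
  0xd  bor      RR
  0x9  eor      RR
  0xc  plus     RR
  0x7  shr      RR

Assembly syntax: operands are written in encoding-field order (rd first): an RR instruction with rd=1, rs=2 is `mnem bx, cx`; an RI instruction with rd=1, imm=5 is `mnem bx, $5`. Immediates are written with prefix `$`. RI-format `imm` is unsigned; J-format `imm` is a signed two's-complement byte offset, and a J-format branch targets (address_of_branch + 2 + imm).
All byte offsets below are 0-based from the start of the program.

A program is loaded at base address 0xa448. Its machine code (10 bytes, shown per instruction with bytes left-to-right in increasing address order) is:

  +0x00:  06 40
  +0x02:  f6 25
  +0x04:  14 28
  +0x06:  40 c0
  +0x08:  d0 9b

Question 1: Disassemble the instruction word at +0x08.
eor r11, r13

@+08  little-endian(d0 9b) = 0x9bd0
  top 4b → 0x9 → eor [RR]
  rd@[11:8]=0xb ⇒ r11
  rs@[7:4]=0xd ⇒ r13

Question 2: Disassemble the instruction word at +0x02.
+0x02: f6 25 ⇒ word 0x25f6 (little)
  top 4b → 0x2 → sbi [RI]
  rd@[11:8]=0x5 ⇒ di
  imm@[7:0]=0xf6 ⇒ $246

sbi di, $246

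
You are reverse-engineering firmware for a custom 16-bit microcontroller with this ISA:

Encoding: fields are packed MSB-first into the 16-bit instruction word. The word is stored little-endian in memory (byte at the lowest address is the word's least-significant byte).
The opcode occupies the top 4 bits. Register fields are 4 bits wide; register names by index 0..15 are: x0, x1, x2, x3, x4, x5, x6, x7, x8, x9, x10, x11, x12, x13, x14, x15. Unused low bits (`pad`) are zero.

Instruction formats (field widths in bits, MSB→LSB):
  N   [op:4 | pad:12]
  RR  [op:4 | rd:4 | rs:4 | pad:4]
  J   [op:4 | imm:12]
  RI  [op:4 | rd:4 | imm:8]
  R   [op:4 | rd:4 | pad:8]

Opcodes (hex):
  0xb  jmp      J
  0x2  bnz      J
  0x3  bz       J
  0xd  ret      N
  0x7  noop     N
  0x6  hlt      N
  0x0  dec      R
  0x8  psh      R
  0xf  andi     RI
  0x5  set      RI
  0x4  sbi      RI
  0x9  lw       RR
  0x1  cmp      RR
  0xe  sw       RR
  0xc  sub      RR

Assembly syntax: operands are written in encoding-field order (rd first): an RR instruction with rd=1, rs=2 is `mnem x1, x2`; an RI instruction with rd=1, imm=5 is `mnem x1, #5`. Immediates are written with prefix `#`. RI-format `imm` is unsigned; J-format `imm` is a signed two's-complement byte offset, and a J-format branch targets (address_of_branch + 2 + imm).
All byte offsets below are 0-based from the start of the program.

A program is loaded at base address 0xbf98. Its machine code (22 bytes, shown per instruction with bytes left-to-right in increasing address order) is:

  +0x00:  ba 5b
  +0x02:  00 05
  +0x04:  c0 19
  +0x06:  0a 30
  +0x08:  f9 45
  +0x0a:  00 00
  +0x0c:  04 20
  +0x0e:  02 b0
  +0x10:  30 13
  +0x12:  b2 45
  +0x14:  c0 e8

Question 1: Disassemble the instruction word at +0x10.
cmp x3, x3

[10] 30 13 → 0x1330
  opcode bits[15:12]=0x1: cmp/RR
  rd: (w>>8)&0xf=0x3 → x3
  rs: (w>>4)&0xf=0x3 → x3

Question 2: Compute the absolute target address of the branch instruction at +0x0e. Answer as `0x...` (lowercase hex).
[0e] 02 b0 → 0xb002
  op=0xb002>>12=0xb ⇒ jmp (J)
  imm@[11:0]=0x2 ⇒ #2
  target = base 0xbf98 + off 0x0e + 2 + imm 2 = 0xbfaa

0xbfaa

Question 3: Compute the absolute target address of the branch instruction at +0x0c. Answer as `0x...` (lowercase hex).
@+0c  little-endian(04 20) = 0x2004
  top 4b → 0x2 → bnz [J]
  imm@[11:0]=0x4 ⇒ #4
  target = base 0xbf98 + off 0x0c + 2 + imm 4 = 0xbfaa

0xbfaa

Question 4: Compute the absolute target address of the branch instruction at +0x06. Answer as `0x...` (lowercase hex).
0xbfaa

+0x06: 0a 30 ⇒ word 0x300a (little)
  opcode bits[15:12]=0x3: bz/J
  imm: (w>>0)&0xfff=0xa → #10
  target = base 0xbf98 + off 0x06 + 2 + imm 10 = 0xbfaa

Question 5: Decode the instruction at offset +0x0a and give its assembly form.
@+0a  little-endian(00 00) = 0x0000
  op=0x0000>>12=0x0 ⇒ dec (R)
  rd@[11:8]=0x0 ⇒ x0

dec x0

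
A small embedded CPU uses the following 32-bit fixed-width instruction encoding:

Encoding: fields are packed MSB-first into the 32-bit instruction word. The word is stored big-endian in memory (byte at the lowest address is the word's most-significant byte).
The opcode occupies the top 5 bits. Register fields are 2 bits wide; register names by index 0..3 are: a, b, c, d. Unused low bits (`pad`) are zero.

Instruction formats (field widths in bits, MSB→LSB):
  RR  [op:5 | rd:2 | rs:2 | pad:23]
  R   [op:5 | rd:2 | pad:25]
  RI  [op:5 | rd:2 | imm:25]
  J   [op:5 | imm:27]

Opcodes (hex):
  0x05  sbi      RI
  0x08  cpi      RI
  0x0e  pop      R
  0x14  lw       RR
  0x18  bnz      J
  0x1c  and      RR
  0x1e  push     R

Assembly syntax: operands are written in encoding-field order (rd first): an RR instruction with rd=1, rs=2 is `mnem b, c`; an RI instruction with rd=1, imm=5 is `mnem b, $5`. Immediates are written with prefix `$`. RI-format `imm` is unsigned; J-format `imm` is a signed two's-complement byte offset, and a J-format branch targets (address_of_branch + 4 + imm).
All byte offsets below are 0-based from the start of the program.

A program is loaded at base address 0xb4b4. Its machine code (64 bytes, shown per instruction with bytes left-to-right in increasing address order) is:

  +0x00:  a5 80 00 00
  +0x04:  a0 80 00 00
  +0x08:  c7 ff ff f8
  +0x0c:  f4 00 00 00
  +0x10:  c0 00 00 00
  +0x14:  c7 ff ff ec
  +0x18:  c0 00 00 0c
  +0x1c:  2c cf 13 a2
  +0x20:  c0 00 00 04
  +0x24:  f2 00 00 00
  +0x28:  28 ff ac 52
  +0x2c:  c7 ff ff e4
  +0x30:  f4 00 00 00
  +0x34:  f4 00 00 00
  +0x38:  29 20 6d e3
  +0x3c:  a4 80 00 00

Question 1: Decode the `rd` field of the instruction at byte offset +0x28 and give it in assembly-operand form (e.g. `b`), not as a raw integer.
@+28  big-endian(28 ff ac 52) = 0x28ffac52
  opcode bits[31:27]=0x5: sbi/RI
  rd@[26:25]=0x0 ⇒ a
  imm@[24:0]=0xffac52 ⇒ $16755794

a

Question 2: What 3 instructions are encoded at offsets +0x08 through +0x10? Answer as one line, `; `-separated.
@+08  big-endian(c7 ff ff f8) = 0xc7fffff8
  top 5b → 0x18 → bnz [J]
  [26:0] imm=134217720 (s27→-8) = $-8
@+0c  big-endian(f4 00 00 00) = 0xf4000000
  top 5b → 0x1e → push [R]
  [26:25] rd=2 = c
@+10  big-endian(c0 00 00 00) = 0xc0000000
  top 5b → 0x18 → bnz [J]
  [26:0] imm=0 = $0

bnz $-8; push c; bnz $0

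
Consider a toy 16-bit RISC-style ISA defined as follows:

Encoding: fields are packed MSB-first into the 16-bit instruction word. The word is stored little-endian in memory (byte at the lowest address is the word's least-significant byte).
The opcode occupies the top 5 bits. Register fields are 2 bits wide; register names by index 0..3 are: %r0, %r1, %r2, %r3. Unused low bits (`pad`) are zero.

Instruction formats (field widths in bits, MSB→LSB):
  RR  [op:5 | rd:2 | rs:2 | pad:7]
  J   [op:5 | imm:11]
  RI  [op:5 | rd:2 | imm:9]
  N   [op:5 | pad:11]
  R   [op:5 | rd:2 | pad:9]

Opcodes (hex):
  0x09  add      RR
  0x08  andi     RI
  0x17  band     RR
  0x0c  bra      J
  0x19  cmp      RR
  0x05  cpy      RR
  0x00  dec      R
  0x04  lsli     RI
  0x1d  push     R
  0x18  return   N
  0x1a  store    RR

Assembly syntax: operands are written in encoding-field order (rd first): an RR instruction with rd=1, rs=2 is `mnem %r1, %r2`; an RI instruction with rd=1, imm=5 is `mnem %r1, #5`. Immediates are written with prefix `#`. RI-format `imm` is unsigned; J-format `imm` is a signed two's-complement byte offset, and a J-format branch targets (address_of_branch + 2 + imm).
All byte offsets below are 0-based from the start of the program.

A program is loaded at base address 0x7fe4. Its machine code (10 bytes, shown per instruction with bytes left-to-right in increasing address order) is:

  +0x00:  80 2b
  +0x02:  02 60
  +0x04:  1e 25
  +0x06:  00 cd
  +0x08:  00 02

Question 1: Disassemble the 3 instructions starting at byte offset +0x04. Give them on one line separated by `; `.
[04] 1e 25 → 0x251e
  opcode bits[15:11]=0x4: lsli/RI
  [10:9] rd=2 = %r2
  [8:0] imm=286 = #286
[06] 00 cd → 0xcd00
  opcode bits[15:11]=0x19: cmp/RR
  [10:9] rd=2 = %r2
  [8:7] rs=2 = %r2
[08] 00 02 → 0x0200
  opcode bits[15:11]=0x0: dec/R
  [10:9] rd=1 = %r1

lsli %r2, #286; cmp %r2, %r2; dec %r1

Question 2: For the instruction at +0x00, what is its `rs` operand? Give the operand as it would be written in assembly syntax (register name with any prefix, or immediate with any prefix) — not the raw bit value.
+0x00: 80 2b ⇒ word 0x2b80 (little)
  top 5b → 0x5 → cpy [RR]
  rd: (w>>9)&0x3=0x1 → %r1
  rs: (w>>7)&0x3=0x3 → %r3

%r3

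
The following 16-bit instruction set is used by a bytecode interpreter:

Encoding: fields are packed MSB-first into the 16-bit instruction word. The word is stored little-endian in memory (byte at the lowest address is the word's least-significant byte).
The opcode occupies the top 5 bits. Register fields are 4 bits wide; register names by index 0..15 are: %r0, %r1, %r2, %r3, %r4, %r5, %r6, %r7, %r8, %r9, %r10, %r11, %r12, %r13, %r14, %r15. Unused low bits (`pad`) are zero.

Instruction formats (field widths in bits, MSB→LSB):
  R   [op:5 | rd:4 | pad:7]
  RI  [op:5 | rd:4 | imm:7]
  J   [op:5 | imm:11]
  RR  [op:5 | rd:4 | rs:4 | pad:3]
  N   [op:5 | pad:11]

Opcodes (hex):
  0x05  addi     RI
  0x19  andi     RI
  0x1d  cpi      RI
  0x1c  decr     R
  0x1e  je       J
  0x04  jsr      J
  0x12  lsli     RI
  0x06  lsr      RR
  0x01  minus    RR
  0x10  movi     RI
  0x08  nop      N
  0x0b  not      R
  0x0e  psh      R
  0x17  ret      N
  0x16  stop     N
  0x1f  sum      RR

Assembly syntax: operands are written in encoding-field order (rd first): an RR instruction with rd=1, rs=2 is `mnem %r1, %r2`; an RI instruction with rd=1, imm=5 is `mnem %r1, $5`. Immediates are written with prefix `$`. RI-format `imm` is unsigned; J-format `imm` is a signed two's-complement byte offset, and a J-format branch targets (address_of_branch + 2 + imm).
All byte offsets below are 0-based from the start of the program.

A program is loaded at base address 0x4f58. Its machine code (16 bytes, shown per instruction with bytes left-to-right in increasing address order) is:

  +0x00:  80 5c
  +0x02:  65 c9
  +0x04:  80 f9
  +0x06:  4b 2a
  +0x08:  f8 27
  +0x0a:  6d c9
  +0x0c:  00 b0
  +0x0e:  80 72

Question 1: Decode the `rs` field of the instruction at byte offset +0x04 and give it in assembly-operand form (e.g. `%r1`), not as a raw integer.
%r0

@+04  little-endian(80 f9) = 0xf980
  op=0xf980>>11=0x1f ⇒ sum (RR)
  rd: (w>>7)&0xf=0x3 → %r3
  rs: (w>>3)&0xf=0x0 → %r0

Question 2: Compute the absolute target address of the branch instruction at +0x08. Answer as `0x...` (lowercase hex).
off 0x08: read f8 27 as little → 0x27f8
  top 5b → 0x4 → jsr [J]
  imm: (w>>0)&0x7ff=0x7f8 (s11→-8) → $-8
  target = base 0x4f58 + off 0x08 + 2 + imm -8 = 0x4f5a

0x4f5a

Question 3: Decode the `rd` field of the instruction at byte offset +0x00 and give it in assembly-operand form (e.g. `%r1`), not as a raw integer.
%r9

@+00  little-endian(80 5c) = 0x5c80
  top 5b → 0xb → not [R]
  rd: (w>>7)&0xf=0x9 → %r9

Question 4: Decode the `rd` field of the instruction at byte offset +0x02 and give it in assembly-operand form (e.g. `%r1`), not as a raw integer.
[02] 65 c9 → 0xc965
  opcode bits[15:11]=0x19: andi/RI
  rd: (w>>7)&0xf=0x2 → %r2
  imm: (w>>0)&0x7f=0x65 → $101

%r2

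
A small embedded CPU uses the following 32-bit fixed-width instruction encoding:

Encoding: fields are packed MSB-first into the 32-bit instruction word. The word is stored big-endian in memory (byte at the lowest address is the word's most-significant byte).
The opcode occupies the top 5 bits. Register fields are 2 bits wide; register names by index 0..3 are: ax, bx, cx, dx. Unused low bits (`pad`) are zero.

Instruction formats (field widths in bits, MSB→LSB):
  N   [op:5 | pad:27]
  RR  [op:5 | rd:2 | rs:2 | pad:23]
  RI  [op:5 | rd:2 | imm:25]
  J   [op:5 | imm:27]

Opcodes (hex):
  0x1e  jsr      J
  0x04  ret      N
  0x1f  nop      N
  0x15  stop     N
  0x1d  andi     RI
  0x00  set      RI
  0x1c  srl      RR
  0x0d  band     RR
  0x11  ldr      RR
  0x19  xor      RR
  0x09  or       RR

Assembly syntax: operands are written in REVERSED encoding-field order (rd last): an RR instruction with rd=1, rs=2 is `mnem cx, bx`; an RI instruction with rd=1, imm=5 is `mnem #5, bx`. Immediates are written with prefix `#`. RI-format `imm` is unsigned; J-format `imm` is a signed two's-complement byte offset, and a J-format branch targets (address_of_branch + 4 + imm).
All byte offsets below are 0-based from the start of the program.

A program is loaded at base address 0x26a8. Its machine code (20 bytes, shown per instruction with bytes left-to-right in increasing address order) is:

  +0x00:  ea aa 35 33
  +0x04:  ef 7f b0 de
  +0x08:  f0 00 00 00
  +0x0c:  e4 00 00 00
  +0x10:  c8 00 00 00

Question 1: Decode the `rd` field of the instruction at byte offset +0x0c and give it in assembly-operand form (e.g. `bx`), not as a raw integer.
+0x0c: e4 00 00 00 ⇒ word 0xe4000000 (big)
  op=0xe4000000>>27=0x1c ⇒ srl (RR)
  rd@[26:25]=0x2 ⇒ cx
  rs@[24:23]=0x0 ⇒ ax

cx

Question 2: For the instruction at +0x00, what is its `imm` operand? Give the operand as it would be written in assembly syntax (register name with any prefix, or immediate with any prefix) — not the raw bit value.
off 0x00: read ea aa 35 33 as big → 0xeaaa3533
  op=0xeaaa3533>>27=0x1d ⇒ andi (RI)
  rd@[26:25]=0x1 ⇒ bx
  imm@[24:0]=0xaa3533 ⇒ #11154739

#11154739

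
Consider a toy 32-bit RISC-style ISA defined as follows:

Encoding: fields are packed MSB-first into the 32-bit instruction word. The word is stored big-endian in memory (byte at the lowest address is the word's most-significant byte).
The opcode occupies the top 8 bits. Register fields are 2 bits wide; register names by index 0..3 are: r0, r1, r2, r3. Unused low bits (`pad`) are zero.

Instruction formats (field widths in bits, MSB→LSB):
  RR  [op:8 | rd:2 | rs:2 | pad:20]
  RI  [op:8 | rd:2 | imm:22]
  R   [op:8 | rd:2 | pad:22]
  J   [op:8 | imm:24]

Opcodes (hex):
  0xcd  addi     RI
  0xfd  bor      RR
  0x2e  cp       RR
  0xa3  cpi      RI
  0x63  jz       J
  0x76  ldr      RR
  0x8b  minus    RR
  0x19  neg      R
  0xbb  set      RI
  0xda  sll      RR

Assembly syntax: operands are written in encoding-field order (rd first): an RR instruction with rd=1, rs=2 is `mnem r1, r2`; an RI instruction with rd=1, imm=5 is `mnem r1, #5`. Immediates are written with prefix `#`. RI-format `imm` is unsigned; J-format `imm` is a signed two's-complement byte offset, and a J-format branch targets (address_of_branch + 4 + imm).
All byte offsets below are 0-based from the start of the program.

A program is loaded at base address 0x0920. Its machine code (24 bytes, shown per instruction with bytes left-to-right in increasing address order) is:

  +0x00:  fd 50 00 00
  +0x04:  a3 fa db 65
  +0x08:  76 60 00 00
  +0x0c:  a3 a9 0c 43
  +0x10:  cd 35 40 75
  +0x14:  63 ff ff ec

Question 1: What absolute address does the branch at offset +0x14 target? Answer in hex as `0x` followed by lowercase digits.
0x0924

@+14  big-endian(63 ff ff ec) = 0x63ffffec
  top 8b → 0x63 → jz [J]
  imm@[23:0]=0xffffec (s24→-20) ⇒ #-20
  target = base 0x0920 + off 0x14 + 4 + imm -20 = 0x0924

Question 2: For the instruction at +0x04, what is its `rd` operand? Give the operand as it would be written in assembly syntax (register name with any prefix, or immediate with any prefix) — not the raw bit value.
r3

off 0x04: read a3 fa db 65 as big → 0xa3fadb65
  opcode bits[31:24]=0xa3: cpi/RI
  [23:22] rd=3 = r3
  [21:0] imm=3857253 = #3857253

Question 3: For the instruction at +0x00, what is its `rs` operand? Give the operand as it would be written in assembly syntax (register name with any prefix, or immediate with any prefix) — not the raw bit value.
r1

[00] fd 50 00 00 → 0xfd500000
  op=0xfd500000>>24=0xfd ⇒ bor (RR)
  rd: (w>>22)&0x3=0x1 → r1
  rs: (w>>20)&0x3=0x1 → r1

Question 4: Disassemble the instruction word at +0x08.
off 0x08: read 76 60 00 00 as big → 0x76600000
  opcode bits[31:24]=0x76: ldr/RR
  rd: (w>>22)&0x3=0x1 → r1
  rs: (w>>20)&0x3=0x2 → r2

ldr r1, r2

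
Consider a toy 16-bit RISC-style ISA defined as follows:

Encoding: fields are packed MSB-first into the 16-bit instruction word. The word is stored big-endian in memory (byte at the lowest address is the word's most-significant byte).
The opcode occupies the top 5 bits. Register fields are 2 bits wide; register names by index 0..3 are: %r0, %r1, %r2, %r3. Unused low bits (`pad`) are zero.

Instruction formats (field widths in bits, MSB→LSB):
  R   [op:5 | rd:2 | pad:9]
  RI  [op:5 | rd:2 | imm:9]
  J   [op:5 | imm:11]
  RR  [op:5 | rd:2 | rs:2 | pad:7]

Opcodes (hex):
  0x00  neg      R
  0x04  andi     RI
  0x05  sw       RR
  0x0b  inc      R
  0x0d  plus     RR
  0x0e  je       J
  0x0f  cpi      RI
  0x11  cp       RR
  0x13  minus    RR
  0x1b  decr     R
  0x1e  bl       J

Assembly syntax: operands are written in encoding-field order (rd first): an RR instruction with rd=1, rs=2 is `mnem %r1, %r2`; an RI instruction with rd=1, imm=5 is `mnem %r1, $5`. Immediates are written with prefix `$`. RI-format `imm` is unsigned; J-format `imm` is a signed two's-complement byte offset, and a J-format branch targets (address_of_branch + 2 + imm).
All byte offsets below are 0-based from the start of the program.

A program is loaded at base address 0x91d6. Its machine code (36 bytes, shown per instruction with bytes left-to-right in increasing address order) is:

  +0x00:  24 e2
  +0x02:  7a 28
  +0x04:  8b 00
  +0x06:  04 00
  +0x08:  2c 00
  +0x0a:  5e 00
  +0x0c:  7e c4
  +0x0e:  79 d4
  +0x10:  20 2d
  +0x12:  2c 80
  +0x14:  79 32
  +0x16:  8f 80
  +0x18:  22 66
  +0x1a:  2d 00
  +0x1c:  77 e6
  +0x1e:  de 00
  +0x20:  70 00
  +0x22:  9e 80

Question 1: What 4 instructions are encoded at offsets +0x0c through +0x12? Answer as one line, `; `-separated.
[0c] 7e c4 → 0x7ec4
  op=0x7ec4>>11=0xf ⇒ cpi (RI)
  [10:9] rd=3 = %r3
  [8:0] imm=196 = $196
[0e] 79 d4 → 0x79d4
  op=0x79d4>>11=0xf ⇒ cpi (RI)
  [10:9] rd=0 = %r0
  [8:0] imm=468 = $468
[10] 20 2d → 0x202d
  op=0x202d>>11=0x4 ⇒ andi (RI)
  [10:9] rd=0 = %r0
  [8:0] imm=45 = $45
[12] 2c 80 → 0x2c80
  op=0x2c80>>11=0x5 ⇒ sw (RR)
  [10:9] rd=2 = %r2
  [8:7] rs=1 = %r1

cpi %r3, $196; cpi %r0, $468; andi %r0, $45; sw %r2, %r1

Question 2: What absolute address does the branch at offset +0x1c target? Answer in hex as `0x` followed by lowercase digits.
0x91da

@+1c  big-endian(77 e6) = 0x77e6
  op=0x77e6>>11=0xe ⇒ je (J)
  imm: (w>>0)&0x7ff=0x7e6 (s11→-26) → $-26
  target = base 0x91d6 + off 0x1c + 2 + imm -26 = 0x91da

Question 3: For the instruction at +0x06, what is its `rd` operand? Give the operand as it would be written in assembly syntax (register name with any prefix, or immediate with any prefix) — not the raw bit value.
off 0x06: read 04 00 as big → 0x0400
  top 5b → 0x0 → neg [R]
  [10:9] rd=2 = %r2

%r2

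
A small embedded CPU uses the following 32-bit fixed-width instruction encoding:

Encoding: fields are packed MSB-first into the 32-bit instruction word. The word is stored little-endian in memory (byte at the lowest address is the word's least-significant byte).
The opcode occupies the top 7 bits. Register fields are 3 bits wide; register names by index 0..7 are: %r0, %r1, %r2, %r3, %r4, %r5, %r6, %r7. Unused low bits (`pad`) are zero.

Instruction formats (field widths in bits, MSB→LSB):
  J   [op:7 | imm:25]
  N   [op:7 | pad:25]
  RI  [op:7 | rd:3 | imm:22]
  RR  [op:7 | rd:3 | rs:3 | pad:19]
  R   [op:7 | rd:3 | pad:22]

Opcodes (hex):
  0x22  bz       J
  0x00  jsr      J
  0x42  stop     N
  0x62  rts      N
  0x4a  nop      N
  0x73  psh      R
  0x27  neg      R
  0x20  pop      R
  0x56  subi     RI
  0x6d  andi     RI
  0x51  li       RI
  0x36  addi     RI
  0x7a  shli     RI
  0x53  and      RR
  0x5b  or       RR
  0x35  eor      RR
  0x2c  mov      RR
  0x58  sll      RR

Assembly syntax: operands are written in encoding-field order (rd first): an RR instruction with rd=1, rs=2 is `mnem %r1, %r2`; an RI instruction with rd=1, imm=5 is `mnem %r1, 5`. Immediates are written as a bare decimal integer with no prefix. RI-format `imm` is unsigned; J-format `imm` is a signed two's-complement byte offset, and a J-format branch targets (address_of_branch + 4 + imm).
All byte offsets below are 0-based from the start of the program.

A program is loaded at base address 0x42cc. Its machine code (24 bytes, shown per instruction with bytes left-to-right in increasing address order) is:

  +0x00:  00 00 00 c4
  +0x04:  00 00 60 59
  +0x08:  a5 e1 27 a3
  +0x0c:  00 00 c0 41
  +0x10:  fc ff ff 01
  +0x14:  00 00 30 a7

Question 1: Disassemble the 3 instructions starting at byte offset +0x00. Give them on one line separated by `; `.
+0x00: 00 00 00 c4 ⇒ word 0xc4000000 (little)
  op=0xc4000000>>25=0x62 ⇒ rts (N)
+0x04: 00 00 60 59 ⇒ word 0x59600000 (little)
  op=0x59600000>>25=0x2c ⇒ mov (RR)
  rd@[24:22]=0x5 ⇒ %r5
  rs@[21:19]=0x4 ⇒ %r4
+0x08: a5 e1 27 a3 ⇒ word 0xa327e1a5 (little)
  op=0xa327e1a5>>25=0x51 ⇒ li (RI)
  rd@[24:22]=0x4 ⇒ %r4
  imm@[21:0]=0x27e1a5 ⇒ 2613669

rts; mov %r5, %r4; li %r4, 2613669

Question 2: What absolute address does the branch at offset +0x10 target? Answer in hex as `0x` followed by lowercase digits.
0x42dc

[10] fc ff ff 01 → 0x01fffffc
  top 7b → 0x0 → jsr [J]
  imm: (w>>0)&0x1ffffff=0x1fffffc (s25→-4) → -4
  target = base 0x42cc + off 0x10 + 4 + imm -4 = 0x42dc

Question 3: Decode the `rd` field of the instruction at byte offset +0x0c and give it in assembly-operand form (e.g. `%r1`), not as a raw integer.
%r7

[0c] 00 00 c0 41 → 0x41c00000
  top 7b → 0x20 → pop [R]
  rd: (w>>22)&0x7=0x7 → %r7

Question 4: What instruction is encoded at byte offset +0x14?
@+14  little-endian(00 00 30 a7) = 0xa7300000
  opcode bits[31:25]=0x53: and/RR
  rd: (w>>22)&0x7=0x4 → %r4
  rs: (w>>19)&0x7=0x6 → %r6

and %r4, %r6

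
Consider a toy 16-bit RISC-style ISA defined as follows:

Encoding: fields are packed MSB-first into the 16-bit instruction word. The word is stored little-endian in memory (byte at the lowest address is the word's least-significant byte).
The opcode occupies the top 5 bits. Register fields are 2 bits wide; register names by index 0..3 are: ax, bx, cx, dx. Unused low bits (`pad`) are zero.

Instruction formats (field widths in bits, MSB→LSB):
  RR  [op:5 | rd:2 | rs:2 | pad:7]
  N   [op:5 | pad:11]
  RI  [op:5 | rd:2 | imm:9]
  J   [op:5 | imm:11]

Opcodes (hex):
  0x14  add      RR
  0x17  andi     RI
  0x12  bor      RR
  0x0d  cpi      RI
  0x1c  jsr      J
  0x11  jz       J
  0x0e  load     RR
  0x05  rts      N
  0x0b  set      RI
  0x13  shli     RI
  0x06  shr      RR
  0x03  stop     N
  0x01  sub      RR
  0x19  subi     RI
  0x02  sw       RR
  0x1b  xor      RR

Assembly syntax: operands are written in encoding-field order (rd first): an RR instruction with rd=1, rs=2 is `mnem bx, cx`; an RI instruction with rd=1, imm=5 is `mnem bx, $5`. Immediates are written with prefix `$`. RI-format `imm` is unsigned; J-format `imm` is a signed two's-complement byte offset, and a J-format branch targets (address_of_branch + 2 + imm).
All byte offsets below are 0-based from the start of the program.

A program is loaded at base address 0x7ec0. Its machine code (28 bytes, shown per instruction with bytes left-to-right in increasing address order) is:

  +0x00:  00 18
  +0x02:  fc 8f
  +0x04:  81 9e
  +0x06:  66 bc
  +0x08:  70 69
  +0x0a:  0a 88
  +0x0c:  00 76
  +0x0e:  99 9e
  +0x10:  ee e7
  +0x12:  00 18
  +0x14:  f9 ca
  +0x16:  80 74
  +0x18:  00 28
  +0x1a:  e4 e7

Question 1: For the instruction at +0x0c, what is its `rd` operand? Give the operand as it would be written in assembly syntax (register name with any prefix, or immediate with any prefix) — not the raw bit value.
+0x0c: 00 76 ⇒ word 0x7600 (little)
  opcode bits[15:11]=0xe: load/RR
  rd: (w>>9)&0x3=0x3 → dx
  rs: (w>>7)&0x3=0x0 → ax

dx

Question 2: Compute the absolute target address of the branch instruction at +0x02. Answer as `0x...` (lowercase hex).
0x7ec0

[02] fc 8f → 0x8ffc
  op=0x8ffc>>11=0x11 ⇒ jz (J)
  imm@[10:0]=0x7fc (s11→-4) ⇒ $-4
  target = base 0x7ec0 + off 0x02 + 2 + imm -4 = 0x7ec0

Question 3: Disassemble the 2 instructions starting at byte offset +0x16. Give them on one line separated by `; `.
off 0x16: read 80 74 as little → 0x7480
  top 5b → 0xe → load [RR]
  rd: (w>>9)&0x3=0x2 → cx
  rs: (w>>7)&0x3=0x1 → bx
off 0x18: read 00 28 as little → 0x2800
  top 5b → 0x5 → rts [N]

load cx, bx; rts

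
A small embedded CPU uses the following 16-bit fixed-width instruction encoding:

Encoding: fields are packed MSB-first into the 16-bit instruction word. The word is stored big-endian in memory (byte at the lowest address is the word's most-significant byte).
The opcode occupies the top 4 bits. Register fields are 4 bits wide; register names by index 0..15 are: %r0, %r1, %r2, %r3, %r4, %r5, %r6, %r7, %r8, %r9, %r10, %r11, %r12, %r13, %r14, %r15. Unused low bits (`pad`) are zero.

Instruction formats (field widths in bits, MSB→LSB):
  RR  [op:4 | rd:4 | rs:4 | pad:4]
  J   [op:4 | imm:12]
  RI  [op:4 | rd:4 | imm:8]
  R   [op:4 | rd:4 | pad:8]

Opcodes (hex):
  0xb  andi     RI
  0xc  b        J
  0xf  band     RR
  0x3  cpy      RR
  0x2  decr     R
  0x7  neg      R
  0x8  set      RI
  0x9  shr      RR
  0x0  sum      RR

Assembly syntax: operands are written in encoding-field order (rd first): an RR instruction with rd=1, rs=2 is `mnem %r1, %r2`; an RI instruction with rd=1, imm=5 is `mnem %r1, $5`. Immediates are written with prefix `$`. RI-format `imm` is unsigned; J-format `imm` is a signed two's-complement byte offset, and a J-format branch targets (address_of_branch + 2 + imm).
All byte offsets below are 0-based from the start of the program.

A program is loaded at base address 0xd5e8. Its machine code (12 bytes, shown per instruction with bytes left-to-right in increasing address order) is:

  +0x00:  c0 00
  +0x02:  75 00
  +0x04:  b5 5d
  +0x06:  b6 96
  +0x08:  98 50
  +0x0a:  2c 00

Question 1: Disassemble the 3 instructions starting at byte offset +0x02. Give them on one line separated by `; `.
neg %r5; andi %r5, $93; andi %r6, $150

off 0x02: read 75 00 as big → 0x7500
  opcode bits[15:12]=0x7: neg/R
  [11:8] rd=5 = %r5
off 0x04: read b5 5d as big → 0xb55d
  opcode bits[15:12]=0xb: andi/RI
  [11:8] rd=5 = %r5
  [7:0] imm=93 = $93
off 0x06: read b6 96 as big → 0xb696
  opcode bits[15:12]=0xb: andi/RI
  [11:8] rd=6 = %r6
  [7:0] imm=150 = $150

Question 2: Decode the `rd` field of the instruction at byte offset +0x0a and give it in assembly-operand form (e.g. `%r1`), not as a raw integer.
+0x0a: 2c 00 ⇒ word 0x2c00 (big)
  opcode bits[15:12]=0x2: decr/R
  [11:8] rd=12 = %r12

%r12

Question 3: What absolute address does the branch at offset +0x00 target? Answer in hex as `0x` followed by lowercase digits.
0xd5ea

@+00  big-endian(c0 00) = 0xc000
  opcode bits[15:12]=0xc: b/J
  imm@[11:0]=0x0 ⇒ $0
  target = base 0xd5e8 + off 0x00 + 2 + imm 0 = 0xd5ea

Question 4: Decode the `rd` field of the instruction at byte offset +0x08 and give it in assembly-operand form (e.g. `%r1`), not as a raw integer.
%r8

off 0x08: read 98 50 as big → 0x9850
  top 4b → 0x9 → shr [RR]
  rd: (w>>8)&0xf=0x8 → %r8
  rs: (w>>4)&0xf=0x5 → %r5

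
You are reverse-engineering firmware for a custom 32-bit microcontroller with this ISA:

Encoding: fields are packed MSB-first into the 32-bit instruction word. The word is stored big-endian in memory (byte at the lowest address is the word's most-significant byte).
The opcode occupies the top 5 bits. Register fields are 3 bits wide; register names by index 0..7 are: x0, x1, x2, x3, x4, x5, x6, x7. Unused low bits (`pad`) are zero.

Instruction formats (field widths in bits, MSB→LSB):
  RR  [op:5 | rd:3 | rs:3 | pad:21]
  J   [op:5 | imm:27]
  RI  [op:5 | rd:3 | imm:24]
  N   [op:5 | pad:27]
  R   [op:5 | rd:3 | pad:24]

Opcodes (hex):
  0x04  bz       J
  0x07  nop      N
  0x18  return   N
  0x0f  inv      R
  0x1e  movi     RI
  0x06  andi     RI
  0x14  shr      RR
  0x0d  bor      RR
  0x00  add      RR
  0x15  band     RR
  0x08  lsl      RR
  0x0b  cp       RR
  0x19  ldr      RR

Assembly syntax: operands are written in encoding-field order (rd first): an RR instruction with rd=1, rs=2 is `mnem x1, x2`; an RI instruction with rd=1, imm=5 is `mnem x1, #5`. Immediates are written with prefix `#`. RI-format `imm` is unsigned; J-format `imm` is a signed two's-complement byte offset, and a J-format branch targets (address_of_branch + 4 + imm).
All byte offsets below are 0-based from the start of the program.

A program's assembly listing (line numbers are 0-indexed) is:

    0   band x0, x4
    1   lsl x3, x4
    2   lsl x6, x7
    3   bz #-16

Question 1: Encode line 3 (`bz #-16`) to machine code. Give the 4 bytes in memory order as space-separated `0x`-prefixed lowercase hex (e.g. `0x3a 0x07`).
L3: bz op=0x4:5|imm=-16:27 ⇒ 0x27fffff0 ⇒ big 27 ff ff f0

0x27 0xff 0xff 0xf0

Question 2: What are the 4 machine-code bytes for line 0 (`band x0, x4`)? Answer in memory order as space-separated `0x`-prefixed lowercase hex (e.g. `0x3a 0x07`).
0xa8 0x80 0x00 0x00

L0: band op=0x15:5|rd=0:3|rs=4:3|pad=0:21 ⇒ 0xa8800000 ⇒ big a8 80 00 00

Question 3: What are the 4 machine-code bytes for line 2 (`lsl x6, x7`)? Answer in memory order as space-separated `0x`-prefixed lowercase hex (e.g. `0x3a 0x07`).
0x46 0xe0 0x00 0x00

L2: lsl op=0x8:5|rd=6:3|rs=7:3|pad=0:21 ⇒ 0x46e00000 ⇒ big 46 e0 00 00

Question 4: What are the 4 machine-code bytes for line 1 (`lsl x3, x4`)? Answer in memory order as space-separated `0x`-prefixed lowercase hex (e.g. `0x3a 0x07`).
0x43 0x80 0x00 0x00

line 1 (lsl): pack op=0x8:5|rd=3:3|rs=4:3|pad=0:21 = 0x43800000; big→ 43 80 00 00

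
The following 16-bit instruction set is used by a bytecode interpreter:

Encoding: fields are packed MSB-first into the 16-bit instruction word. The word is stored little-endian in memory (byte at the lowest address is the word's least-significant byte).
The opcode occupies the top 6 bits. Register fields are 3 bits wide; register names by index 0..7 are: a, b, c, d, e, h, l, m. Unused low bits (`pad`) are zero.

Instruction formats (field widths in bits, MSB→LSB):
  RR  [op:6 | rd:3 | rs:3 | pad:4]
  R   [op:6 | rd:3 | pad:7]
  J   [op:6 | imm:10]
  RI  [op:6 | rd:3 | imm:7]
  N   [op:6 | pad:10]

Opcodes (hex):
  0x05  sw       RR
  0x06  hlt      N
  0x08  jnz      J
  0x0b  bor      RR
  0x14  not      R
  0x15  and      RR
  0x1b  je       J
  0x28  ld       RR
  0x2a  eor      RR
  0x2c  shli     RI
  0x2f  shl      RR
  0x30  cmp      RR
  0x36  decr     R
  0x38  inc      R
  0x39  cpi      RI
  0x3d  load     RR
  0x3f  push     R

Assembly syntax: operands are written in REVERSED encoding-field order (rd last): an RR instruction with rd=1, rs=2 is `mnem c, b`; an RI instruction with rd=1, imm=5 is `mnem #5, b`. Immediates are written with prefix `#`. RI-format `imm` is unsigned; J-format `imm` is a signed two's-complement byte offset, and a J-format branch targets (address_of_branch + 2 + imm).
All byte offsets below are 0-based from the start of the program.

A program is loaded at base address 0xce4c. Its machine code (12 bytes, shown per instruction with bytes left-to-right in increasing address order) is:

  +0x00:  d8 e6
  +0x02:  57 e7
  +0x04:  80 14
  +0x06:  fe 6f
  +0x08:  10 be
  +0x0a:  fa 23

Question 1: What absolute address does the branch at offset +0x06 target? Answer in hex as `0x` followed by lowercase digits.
off 0x06: read fe 6f as little → 0x6ffe
  opcode bits[15:10]=0x1b: je/J
  [9:0] imm=1022 (s10→-2) = #-2
  target = base 0xce4c + off 0x06 + 2 + imm -2 = 0xce52

0xce52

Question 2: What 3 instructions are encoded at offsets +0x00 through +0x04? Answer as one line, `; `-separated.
off 0x00: read d8 e6 as little → 0xe6d8
  top 6b → 0x39 → cpi [RI]
  rd@[9:7]=0x5 ⇒ h
  imm@[6:0]=0x58 ⇒ #88
off 0x02: read 57 e7 as little → 0xe757
  top 6b → 0x39 → cpi [RI]
  rd@[9:7]=0x6 ⇒ l
  imm@[6:0]=0x57 ⇒ #87
off 0x04: read 80 14 as little → 0x1480
  top 6b → 0x5 → sw [RR]
  rd@[9:7]=0x1 ⇒ b
  rs@[6:4]=0x0 ⇒ a

cpi #88, h; cpi #87, l; sw a, b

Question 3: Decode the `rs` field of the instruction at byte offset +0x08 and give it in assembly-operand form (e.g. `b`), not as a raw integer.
b

@+08  little-endian(10 be) = 0xbe10
  op=0xbe10>>10=0x2f ⇒ shl (RR)
  [9:7] rd=4 = e
  [6:4] rs=1 = b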